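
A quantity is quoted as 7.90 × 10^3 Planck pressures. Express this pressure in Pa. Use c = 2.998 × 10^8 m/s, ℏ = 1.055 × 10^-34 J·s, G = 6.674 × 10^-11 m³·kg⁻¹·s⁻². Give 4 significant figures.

3.660 × 10^117 Pa

One Planck pressure: p_P = c⁷/(ℏG²) = 4.632 × 10^113 Pa.
7.90 × 10^3 × 4.632 × 10^113 Pa = 3.660 × 10^117 Pa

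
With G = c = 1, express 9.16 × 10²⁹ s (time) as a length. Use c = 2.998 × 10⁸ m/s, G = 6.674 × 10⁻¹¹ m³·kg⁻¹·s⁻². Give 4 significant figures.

Time → length via c.
9.16 × 10²⁹ s × (c) = 2.746 × 10³⁸ m

2.746 × 10³⁸ m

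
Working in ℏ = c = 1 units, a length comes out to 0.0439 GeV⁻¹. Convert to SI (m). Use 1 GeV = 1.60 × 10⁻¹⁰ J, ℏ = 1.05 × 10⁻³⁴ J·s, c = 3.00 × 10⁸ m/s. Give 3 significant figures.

8.64 × 10⁻¹⁸ m

A length is [E]⁻¹ in ℏ=c=1; restore one factor of ℏc.
1 GeV⁻¹ → ℏc × (1 GeV in J)⁻¹ = 1.97 × 10⁻¹⁶ m.
Result: 0.0439 × 1.97 × 10⁻¹⁶ = 8.64 × 10⁻¹⁸ m.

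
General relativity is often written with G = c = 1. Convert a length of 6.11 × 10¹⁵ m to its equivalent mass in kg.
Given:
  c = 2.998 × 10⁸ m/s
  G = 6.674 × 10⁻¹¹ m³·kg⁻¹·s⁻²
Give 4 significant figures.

Length → mass via c²/G.
6.11 × 10¹⁵ m × (c²/G) = 8.228 × 10⁴² kg

8.228 × 10⁴² kg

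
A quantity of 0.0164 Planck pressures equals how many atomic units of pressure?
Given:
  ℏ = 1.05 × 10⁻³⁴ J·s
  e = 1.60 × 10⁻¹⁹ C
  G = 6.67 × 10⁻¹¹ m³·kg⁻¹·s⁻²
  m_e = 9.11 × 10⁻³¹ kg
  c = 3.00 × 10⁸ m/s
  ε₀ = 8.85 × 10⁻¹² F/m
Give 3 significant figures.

2.55 × 10⁹⁸

Planck pressure: p_P = c⁷/(ℏG²) = 4.68 × 10¹¹³ Pa
atomic unit of pressure: P_au = E_h/a₀³ = m_e⁴e¹⁰/((4πε₀)⁵ℏ⁸) = 3.01 × 10¹³ Pa
0.0164 × 4.68 × 10¹¹³ / 3.01 × 10¹³ = 2.55 × 10⁹⁸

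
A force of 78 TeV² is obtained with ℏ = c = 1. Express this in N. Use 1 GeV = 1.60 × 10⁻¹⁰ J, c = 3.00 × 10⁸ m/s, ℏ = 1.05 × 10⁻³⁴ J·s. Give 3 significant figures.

Force is [E]/[L] = [E]²/(ℏc); restore (ℏc)⁻¹.
1 GeV² → 1/(ℏc) × (1 GeV in J)² = 8.13 × 10⁵ N.
Convert the energy scale: 78 TeV² = 7.80 × 10⁷ GeV².
Result: 7.80 × 10⁷ × 8.13 × 10⁵ = 6.34 × 10¹³ N.

6.34 × 10¹³ N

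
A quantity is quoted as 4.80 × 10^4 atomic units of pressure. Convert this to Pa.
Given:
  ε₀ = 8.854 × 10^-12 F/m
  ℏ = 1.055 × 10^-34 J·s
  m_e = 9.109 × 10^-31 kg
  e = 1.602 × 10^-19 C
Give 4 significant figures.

1.406 × 10^18 Pa

One atomic unit of pressure: P_au = E_h/a₀³ = m_e⁴e¹⁰/((4πε₀)⁵ℏ⁸) = 2.929 × 10^13 Pa.
4.80 × 10^4 × 2.929 × 10^13 Pa = 1.406 × 10^18 Pa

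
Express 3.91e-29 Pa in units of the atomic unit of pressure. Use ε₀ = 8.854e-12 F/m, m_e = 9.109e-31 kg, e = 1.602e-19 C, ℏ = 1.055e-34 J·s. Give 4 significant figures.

1.335e-42

atomic unit of pressure: P_au = E_h/a₀³ = m_e⁴e¹⁰/((4πε₀)⁵ℏ⁸) = 2.929e13 Pa.
3.91e-29 / 2.929e13 = 1.335e-42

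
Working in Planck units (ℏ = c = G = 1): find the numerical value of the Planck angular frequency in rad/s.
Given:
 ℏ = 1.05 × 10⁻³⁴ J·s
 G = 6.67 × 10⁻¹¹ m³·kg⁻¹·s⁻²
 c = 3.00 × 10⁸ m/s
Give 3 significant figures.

1.86 × 10⁴³ rad/s

From ℏ = c = G = 1 the angular frequency scale is ω_P = √(c⁵/(ℏG)).
  = √(3.47 × 10⁸⁶)
  = 1.86 × 10⁴³ rad/s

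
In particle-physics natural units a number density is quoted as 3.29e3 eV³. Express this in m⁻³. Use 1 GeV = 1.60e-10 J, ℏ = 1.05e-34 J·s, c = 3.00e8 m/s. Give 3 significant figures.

Number density is [L]⁻³ = [E]³/(ℏc)³.
1 GeV³ → 1/(ℏc)³ × (1 GeV in J)³ = 1.31e47 m⁻³.
Convert the energy scale: 3.29e3 eV³ = 3.29e-24 GeV³.
Result: 3.29e-24 × 1.31e47 = 4.31e23 m⁻³.

4.31e23 m⁻³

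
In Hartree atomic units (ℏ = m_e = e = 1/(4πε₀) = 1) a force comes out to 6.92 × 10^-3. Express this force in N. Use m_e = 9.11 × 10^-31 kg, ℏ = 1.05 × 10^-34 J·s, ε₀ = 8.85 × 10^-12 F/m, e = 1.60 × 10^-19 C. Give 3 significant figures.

5.76 × 10^-10 N

One atomic unit of force: F_au = E_h/a₀ = m_e²e⁶/((4πε₀)³ℏ⁴) = 8.33 × 10^-8 N.
6.92 × 10^-3 × 8.33 × 10^-8 N = 5.76 × 10^-10 N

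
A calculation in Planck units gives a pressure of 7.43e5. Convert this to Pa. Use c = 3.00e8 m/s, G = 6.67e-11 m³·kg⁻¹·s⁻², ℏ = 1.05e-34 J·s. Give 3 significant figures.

3.48e119 Pa

One Planck pressure: p_P = c⁷/(ℏG²) = 4.68e113 Pa.
7.43e5 × 4.68e113 Pa = 3.48e119 Pa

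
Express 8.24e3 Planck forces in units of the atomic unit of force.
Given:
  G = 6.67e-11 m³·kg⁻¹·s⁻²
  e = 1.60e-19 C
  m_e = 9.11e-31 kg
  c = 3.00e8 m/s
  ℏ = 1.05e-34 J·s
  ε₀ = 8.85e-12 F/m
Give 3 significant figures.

Planck force: F_P = c⁴/G = 1.21e44 N
atomic unit of force: F_au = E_h/a₀ = m_e²e⁶/((4πε₀)³ℏ⁴) = 8.33e-8 N
8.24e3 × 1.21e44 / 8.33e-8 = 1.20e55

1.20e55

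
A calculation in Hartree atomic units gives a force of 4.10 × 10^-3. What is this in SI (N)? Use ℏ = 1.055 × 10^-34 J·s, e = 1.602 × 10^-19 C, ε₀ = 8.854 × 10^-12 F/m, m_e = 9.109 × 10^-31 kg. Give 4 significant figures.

3.370 × 10^-10 N

One atomic unit of force: F_au = E_h/a₀ = m_e²e⁶/((4πε₀)³ℏ⁴) = 8.220 × 10^-8 N.
4.10 × 10^-3 × 8.220 × 10^-8 N = 3.370 × 10^-10 N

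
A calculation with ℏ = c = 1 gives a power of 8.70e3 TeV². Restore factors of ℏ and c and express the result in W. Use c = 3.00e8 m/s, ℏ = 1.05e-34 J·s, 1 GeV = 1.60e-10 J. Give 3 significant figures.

Power is [E]/[T] = [E]²/ℏ.
1 GeV² → 1/ℏ × (1 GeV in J)² = 2.44e14 W.
Convert the energy scale: 8.70e3 TeV² = 8.70e9 GeV².
Result: 8.70e9 × 2.44e14 = 2.12e24 W.

2.12e24 W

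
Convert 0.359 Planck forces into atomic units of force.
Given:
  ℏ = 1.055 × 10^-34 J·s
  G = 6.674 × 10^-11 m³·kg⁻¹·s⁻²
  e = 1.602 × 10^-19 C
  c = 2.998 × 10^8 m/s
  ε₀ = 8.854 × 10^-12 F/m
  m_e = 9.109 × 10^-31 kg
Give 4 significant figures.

5.287 × 10^50

Planck force: F_P = c⁴/G = 1.210 × 10^44 N
atomic unit of force: F_au = E_h/a₀ = m_e²e⁶/((4πε₀)³ℏ⁴) = 8.220 × 10^-8 N
0.359 × 1.210 × 10^44 / 8.220 × 10^-8 = 5.287 × 10^50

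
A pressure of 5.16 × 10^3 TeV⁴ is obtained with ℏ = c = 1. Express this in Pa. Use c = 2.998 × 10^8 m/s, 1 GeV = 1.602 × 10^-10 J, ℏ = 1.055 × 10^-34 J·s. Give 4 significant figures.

Pressure is [E]/[L]³ = [E]⁴/(ℏc)³.
1 GeV⁴ → 1/(ℏc)³ × (1 GeV in J)⁴ = 2.082 × 10^37 Pa.
Convert the energy scale: 5.16 × 10^3 TeV⁴ = 5.16 × 10^15 GeV⁴.
Result: 5.16 × 10^15 × 2.082 × 10^37 = 1.074 × 10^53 Pa.

1.074 × 10^53 Pa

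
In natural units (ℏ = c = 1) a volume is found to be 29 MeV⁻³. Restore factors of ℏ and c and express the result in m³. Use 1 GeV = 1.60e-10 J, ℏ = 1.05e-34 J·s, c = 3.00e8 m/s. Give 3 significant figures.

Volume is [L]³ = [E]⁻³·(ℏc)³.
1 GeV⁻³ → (ℏc)³ × (1 GeV in J)⁻³ = 7.63e-48 m³.
Convert the energy scale: 29 MeV⁻³ = 2.90e10 GeV⁻³.
Result: 2.90e10 × 7.63e-48 = 2.21e-37 m³.

2.21e-37 m³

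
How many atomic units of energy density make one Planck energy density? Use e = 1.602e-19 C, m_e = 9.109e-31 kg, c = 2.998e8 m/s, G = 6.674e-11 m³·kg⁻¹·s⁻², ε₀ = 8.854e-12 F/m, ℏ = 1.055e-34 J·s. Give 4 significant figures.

Planck energy density: u_P = c⁷/(ℏG²) = 4.632e113 J/m³
atomic unit of energy density: u_au = E_h/a₀³ = m_e⁴e¹⁰/((4πε₀)⁵ℏ⁸) = 2.929e13 J/m³
ratio = 4.632e113 / 2.929e13 = 1.581e100

1.581e100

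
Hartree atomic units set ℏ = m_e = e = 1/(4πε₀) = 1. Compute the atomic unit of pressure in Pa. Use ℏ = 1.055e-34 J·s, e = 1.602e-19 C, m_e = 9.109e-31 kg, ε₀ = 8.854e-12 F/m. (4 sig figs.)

From ℏ = m_e = e = 1/(4πε₀) = 1 the pressure scale is P_au = E_h/a₀³ = m_e⁴e¹⁰/((4πε₀)⁵ℏ⁸).
E_h = 4.354e-18 J
a₀ = 5.297e-11 m
E_h/a₀³ = 2.929e13 Pa

2.929e13 Pa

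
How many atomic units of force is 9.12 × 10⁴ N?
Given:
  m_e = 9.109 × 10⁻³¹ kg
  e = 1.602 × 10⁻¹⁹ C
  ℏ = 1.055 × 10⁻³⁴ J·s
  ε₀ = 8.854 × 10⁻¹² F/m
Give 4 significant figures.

1.110 × 10¹²

atomic unit of force: F_au = E_h/a₀ = m_e²e⁶/((4πε₀)³ℏ⁴) = 8.220 × 10⁻⁸ N.
9.12 × 10⁴ / 8.220 × 10⁻⁸ = 1.110 × 10¹²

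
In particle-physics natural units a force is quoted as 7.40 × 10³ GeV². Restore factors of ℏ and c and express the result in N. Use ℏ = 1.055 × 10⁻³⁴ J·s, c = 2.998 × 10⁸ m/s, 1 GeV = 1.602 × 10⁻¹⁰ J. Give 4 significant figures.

6.004 × 10⁹ N

Force is [E]/[L] = [E]²/(ℏc); restore (ℏc)⁻¹.
1 GeV² → 1/(ℏc) × (1 GeV in J)² = 8.114 × 10⁵ N.
Result: 7.40 × 10³ × 8.114 × 10⁵ = 6.004 × 10⁹ N.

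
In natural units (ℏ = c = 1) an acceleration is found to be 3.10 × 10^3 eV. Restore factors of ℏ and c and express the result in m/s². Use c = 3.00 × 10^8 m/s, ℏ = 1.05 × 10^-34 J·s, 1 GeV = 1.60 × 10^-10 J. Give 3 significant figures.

1.42 × 10^27 m/s²

Acceleration is [L]/[T]² = c·[E]/ℏ.
1 GeV → c/ℏ × (1 GeV in J) = 4.57 × 10^32 m/s².
Convert the energy scale: 3.10 × 10^3 eV = 3.10 × 10^-6 GeV.
Result: 3.10 × 10^-6 × 4.57 × 10^32 = 1.42 × 10^27 m/s².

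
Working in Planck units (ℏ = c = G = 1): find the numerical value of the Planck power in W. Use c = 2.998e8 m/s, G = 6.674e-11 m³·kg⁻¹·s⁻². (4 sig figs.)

3.629e52 W

Dimensional analysis gives P_P = c⁵/G.
  = 2.422e42 / 6.674e-11
  = 3.629e52 W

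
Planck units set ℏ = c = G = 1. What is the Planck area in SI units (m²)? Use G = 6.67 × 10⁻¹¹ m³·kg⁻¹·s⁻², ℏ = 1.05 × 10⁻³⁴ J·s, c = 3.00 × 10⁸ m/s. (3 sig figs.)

2.59 × 10⁻⁷⁰ m²

Dimensional analysis gives A_P = ℏG/c³.
  = 7.00 × 10⁻⁴⁵ / 2.70 × 10²⁵
  = 2.59 × 10⁻⁷⁰ m²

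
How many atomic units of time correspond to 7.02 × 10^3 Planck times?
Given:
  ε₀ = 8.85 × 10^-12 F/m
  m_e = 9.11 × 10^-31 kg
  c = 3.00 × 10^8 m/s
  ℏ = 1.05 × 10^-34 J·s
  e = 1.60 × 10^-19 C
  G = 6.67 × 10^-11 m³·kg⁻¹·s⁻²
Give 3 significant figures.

1.57 × 10^-23

Planck time: t_P = √(ℏG/c⁵) = 5.37 × 10^-44 s
atomic unit of time: τ_au = (4πε₀)²ℏ³/(m_e e⁴) = 2.40 × 10^-17 s
7.02 × 10^3 × 5.37 × 10^-44 / 2.40 × 10^-17 = 1.57 × 10^-23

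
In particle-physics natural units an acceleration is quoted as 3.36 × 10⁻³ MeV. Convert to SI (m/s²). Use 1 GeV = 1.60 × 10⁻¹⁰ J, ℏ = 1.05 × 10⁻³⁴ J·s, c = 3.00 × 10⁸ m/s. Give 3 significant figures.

Acceleration is [L]/[T]² = c·[E]/ℏ.
1 GeV → c/ℏ × (1 GeV in J) = 4.57 × 10³² m/s².
Convert the energy scale: 3.36 × 10⁻³ MeV = 3.36 × 10⁻⁶ GeV.
Result: 3.36 × 10⁻⁶ × 4.57 × 10³² = 1.54 × 10²⁷ m/s².

1.54 × 10²⁷ m/s²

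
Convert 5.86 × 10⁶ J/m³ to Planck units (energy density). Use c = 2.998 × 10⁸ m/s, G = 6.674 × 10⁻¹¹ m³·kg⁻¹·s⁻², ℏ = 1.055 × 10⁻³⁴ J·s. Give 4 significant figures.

1.265 × 10⁻¹⁰⁷

Planck energy density: u_P = c⁷/(ℏG²) = 4.632 × 10¹¹³ J/m³.
5.86 × 10⁶ / 4.632 × 10¹¹³ = 1.265 × 10⁻¹⁰⁷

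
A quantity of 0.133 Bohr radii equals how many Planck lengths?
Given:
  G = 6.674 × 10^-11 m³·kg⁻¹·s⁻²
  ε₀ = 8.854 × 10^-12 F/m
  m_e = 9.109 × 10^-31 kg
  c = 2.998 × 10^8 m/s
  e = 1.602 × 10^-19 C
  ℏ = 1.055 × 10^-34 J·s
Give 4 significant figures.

Bohr radius: a₀ = 4πε₀ℏ²/(m_e e²) = 5.297 × 10^-11 m
Planck length: ℓ_P = √(ℏG/c³) = 1.616 × 10^-35 m
0.133 × 5.297 × 10^-11 / 1.616 × 10^-35 = 4.359 × 10^23

4.359 × 10^23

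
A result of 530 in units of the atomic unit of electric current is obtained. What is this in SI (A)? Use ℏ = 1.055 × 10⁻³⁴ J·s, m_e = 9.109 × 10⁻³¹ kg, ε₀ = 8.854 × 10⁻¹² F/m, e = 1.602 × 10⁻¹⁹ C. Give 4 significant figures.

One atomic unit of electric current: I_au = e E_h/ℏ = m_e e⁵/((4πε₀)²ℏ³) = 6.612 × 10⁻³ A.
530 × 6.612 × 10⁻³ A = 3.504 A

3.504 A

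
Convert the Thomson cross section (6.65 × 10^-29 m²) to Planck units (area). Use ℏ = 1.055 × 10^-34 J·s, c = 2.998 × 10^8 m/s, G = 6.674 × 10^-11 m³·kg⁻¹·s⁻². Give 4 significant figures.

Planck area: A_P = ℏG/c³ = 2.613 × 10^-70 m².
6.65 × 10^-29 / 2.613 × 10^-70 = 2.545 × 10^41

2.545 × 10^41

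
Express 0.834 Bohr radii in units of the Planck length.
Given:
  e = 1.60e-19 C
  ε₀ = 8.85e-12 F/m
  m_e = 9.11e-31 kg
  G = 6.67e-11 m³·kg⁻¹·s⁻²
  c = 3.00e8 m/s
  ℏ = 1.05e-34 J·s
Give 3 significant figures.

2.72e24

Bohr radius: a₀ = 4πε₀ℏ²/(m_e e²) = 5.26e-11 m
Planck length: ℓ_P = √(ℏG/c³) = 1.61e-35 m
0.834 × 5.26e-11 / 1.61e-35 = 2.72e24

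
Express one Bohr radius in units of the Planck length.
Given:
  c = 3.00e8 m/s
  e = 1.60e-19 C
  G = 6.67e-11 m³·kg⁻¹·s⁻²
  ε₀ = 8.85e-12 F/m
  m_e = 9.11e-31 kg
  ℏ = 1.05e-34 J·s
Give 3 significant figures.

Bohr radius: a₀ = 4πε₀ℏ²/(m_e e²) = 5.26e-11 m
Planck length: ℓ_P = √(ℏG/c³) = 1.61e-35 m
ratio = 5.26e-11 / 1.61e-35 = 3.26e24

3.26e24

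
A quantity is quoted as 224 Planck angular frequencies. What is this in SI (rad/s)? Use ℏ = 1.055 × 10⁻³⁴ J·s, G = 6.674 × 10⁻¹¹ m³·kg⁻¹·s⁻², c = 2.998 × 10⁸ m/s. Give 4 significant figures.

4.154 × 10⁴⁵ rad/s

One Planck angular frequency: ω_P = √(c⁵/(ℏG)) = 1.855 × 10⁴³ rad/s.
224 × 1.855 × 10⁴³ rad/s = 4.154 × 10⁴⁵ rad/s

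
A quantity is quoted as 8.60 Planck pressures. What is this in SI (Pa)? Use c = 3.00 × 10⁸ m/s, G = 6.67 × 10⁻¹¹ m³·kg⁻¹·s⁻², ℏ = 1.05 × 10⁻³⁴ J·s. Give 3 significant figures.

4.03 × 10¹¹⁴ Pa

One Planck pressure: p_P = c⁷/(ℏG²) = 4.68 × 10¹¹³ Pa.
8.60 × 4.68 × 10¹¹³ Pa = 4.03 × 10¹¹⁴ Pa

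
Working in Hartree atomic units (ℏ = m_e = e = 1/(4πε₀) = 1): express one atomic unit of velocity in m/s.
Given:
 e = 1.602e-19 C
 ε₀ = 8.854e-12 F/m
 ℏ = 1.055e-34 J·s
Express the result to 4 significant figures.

Dimensional analysis gives v_au = e²/(4πε₀ℏ).
  = 2.566e-38 / 1.174e-44
  = 2.186e6 m/s

2.186e6 m/s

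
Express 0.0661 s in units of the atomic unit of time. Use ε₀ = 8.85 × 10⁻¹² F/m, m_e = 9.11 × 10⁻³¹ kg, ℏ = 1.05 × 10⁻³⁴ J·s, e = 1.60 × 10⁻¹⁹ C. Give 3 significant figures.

2.76 × 10¹⁵

atomic unit of time: τ_au = (4πε₀)²ℏ³/(m_e e⁴) = 2.40 × 10⁻¹⁷ s.
0.0661 / 2.40 × 10⁻¹⁷ = 2.76 × 10¹⁵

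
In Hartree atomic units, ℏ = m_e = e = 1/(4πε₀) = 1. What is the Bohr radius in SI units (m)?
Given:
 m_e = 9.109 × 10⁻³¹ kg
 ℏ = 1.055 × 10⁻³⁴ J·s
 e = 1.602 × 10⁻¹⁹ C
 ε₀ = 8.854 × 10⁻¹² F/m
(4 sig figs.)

5.297 × 10⁻¹¹ m

The unique combination of the constants set to 1 with dimensions of length is a₀ = 4πε₀ℏ²/(m_e e²).
  = 1.238 × 10⁻⁷⁸ / 2.338 × 10⁻⁶⁸
  = 5.297 × 10⁻¹¹ m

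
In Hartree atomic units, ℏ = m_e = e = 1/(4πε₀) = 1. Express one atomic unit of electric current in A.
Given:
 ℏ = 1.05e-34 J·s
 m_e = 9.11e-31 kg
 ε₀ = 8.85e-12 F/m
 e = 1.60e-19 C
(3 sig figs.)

From ℏ = m_e = e = 1/(4πε₀) = 1 the current scale is I_au = e E_h/ℏ = m_e e⁵/((4πε₀)²ℏ³).
E_h = 4.38e-18 J
e·E_h/ℏ = 6.67e-3 A

6.67e-3 A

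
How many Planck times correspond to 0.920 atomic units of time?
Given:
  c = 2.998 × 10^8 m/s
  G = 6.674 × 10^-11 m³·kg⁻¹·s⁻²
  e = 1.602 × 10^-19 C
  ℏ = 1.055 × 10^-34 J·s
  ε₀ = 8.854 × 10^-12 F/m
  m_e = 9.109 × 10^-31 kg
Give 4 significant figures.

atomic unit of time: τ_au = (4πε₀)²ℏ³/(m_e e⁴) = 2.423 × 10^-17 s
Planck time: t_P = √(ℏG/c⁵) = 5.392 × 10^-44 s
0.920 × 2.423 × 10^-17 / 5.392 × 10^-44 = 4.134 × 10^26

4.134 × 10^26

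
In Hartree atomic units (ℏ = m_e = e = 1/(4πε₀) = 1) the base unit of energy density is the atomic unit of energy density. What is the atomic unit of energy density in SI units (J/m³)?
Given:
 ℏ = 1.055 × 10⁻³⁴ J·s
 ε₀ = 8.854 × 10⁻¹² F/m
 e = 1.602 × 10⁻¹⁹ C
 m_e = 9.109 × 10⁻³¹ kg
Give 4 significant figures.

u_au = E_h/a₀³ = m_e⁴e¹⁰/((4πε₀)⁵ℏ⁸)
E_h = 4.354 × 10⁻¹⁸ J
a₀ = 5.297 × 10⁻¹¹ m
E_h/a₀³ = 2.929 × 10¹³ J/m³

2.929 × 10¹³ J/m³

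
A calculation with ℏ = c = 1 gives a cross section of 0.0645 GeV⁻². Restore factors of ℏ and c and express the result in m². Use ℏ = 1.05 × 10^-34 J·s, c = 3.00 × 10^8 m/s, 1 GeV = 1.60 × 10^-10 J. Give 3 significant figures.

2.50 × 10^-33 m²

Area is [L]² = [E]⁻²·(ℏc)²; restore (ℏc)².
1 GeV⁻² → (ℏc)² × (1 GeV in J)⁻² = 3.88 × 10^-32 m².
Result: 0.0645 × 3.88 × 10^-32 = 2.50 × 10^-33 m².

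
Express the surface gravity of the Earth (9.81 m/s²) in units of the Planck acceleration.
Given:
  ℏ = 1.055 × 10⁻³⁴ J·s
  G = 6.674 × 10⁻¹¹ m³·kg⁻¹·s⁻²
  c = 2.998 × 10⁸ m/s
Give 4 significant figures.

Planck acceleration: a_P = √(c⁷/(ℏG)) = 5.560 × 10⁵¹ m/s².
9.81 / 5.560 × 10⁵¹ = 1.764 × 10⁻⁵¹

1.764 × 10⁻⁵¹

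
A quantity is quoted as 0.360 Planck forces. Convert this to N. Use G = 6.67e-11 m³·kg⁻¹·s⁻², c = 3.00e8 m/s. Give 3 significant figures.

One Planck force: F_P = c⁴/G = 1.21e44 N.
0.360 × 1.21e44 N = 4.37e43 N

4.37e43 N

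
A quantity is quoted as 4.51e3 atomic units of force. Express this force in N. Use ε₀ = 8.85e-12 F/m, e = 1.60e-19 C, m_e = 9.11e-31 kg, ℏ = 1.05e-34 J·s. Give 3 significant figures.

3.76e-4 N

One atomic unit of force: F_au = E_h/a₀ = m_e²e⁶/((4πε₀)³ℏ⁴) = 8.33e-8 N.
4.51e3 × 8.33e-8 N = 3.76e-4 N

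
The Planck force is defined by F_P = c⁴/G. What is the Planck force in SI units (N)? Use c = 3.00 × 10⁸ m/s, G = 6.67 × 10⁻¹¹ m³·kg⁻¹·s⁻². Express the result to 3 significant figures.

1.21 × 10⁴⁴ N

F_P = c⁴/G
  = 8.10 × 10³³ / 6.67 × 10⁻¹¹
  = 1.21 × 10⁴⁴ N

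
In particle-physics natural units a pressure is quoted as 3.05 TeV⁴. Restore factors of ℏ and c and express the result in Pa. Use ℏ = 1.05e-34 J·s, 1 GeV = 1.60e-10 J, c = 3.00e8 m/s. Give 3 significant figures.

6.40e49 Pa

Pressure is [E]/[L]³ = [E]⁴/(ℏc)³.
1 GeV⁴ → 1/(ℏc)³ × (1 GeV in J)⁴ = 2.10e37 Pa.
Convert the energy scale: 3.05 TeV⁴ = 3.05e12 GeV⁴.
Result: 3.05e12 × 2.10e37 = 6.40e49 Pa.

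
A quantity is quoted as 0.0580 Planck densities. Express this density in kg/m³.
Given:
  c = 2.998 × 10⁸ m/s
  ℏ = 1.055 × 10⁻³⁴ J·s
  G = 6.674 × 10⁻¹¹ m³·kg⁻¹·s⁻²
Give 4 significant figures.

2.989 × 10⁹⁵ kg/m³

One Planck density: ρ_P = c⁵/(ℏG²) = 5.154 × 10⁹⁶ kg/m³.
0.0580 × 5.154 × 10⁹⁶ kg/m³ = 2.989 × 10⁹⁵ kg/m³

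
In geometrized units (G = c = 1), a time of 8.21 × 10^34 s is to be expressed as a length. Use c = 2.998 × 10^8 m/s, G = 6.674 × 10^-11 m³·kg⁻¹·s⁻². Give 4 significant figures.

2.461 × 10^43 m

Time → length via c.
8.21 × 10^34 s × (c) = 2.461 × 10^43 m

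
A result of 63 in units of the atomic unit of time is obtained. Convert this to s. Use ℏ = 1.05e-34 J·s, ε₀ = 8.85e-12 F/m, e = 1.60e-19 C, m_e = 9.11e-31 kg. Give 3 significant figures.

1.51e-15 s

One atomic unit of time: τ_au = (4πε₀)²ℏ³/(m_e e⁴) = 2.40e-17 s.
63 × 2.40e-17 s = 1.51e-15 s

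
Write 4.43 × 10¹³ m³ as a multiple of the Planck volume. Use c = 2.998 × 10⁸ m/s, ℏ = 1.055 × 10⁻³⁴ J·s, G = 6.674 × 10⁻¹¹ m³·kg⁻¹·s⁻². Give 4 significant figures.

1.049 × 10¹¹⁸

Planck volume: V_P = (ℏG/c³)^(3/2) = 4.224 × 10⁻¹⁰⁵ m³.
4.43 × 10¹³ / 4.224 × 10⁻¹⁰⁵ = 1.049 × 10¹¹⁸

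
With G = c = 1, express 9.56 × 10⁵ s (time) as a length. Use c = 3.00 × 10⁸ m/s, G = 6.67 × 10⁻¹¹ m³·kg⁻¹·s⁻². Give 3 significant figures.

2.87 × 10¹⁴ m

Time → length via c.
9.56 × 10⁵ s × (c) = 2.87 × 10¹⁴ m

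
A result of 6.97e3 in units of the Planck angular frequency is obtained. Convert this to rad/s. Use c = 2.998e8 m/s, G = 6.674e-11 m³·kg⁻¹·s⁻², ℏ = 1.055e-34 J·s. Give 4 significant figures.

1.293e47 rad/s

One Planck angular frequency: ω_P = √(c⁵/(ℏG)) = 1.855e43 rad/s.
6.97e3 × 1.855e43 rad/s = 1.293e47 rad/s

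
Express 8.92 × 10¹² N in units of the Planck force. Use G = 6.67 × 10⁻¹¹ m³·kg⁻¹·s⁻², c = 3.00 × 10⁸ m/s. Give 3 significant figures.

Planck force: F_P = c⁴/G = 1.21 × 10⁴⁴ N.
8.92 × 10¹² / 1.21 × 10⁴⁴ = 7.35 × 10⁻³²

7.35 × 10⁻³²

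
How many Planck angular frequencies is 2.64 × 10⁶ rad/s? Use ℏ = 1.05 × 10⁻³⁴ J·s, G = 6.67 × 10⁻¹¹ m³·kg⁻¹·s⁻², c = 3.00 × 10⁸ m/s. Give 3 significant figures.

1.42 × 10⁻³⁷

Planck angular frequency: ω_P = √(c⁵/(ℏG)) = 1.86 × 10⁴³ rad/s.
2.64 × 10⁶ / 1.86 × 10⁴³ = 1.42 × 10⁻³⁷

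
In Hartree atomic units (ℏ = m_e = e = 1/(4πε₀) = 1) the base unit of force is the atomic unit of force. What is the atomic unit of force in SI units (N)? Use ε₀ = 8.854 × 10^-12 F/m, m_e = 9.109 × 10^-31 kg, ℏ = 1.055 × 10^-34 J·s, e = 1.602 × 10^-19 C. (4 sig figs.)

8.220 × 10^-8 N

F_au = E_h/a₀ = m_e²e⁶/((4πε₀)³ℏ⁴)
E_h = 4.354 × 10^-18 J
a₀ = 5.297 × 10^-11 m
E_h/a₀ = 8.220 × 10^-8 N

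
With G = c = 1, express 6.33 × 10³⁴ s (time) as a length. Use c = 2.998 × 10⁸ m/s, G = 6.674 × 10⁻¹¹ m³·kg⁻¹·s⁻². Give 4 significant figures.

1.898 × 10⁴³ m

Time → length via c.
6.33 × 10³⁴ s × (c) = 1.898 × 10⁴³ m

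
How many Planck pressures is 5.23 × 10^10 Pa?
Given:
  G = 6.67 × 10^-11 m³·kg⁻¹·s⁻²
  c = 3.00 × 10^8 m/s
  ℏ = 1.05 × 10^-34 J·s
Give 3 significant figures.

1.12 × 10^-103

Planck pressure: p_P = c⁷/(ℏG²) = 4.68 × 10^113 Pa.
5.23 × 10^10 / 4.68 × 10^113 = 1.12 × 10^-103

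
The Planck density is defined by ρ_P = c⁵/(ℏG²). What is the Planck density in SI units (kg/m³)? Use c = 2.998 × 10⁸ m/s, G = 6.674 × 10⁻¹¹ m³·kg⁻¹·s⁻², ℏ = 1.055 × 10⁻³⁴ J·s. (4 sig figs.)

ρ_P = c⁵/(ℏG²)
  = 2.422 × 10⁴² / 4.699 × 10⁻⁵⁵
  = 5.154 × 10⁹⁶ kg/m³

5.154 × 10⁹⁶ kg/m³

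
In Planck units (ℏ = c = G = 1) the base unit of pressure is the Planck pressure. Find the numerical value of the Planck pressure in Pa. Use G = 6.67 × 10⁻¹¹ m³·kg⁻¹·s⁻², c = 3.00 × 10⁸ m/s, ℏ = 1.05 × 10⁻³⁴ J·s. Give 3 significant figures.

p_P = c⁷/(ℏG²)
  = 2.19 × 10⁵⁹ / 4.67 × 10⁻⁵⁵
  = 4.68 × 10¹¹³ Pa

4.68 × 10¹¹³ Pa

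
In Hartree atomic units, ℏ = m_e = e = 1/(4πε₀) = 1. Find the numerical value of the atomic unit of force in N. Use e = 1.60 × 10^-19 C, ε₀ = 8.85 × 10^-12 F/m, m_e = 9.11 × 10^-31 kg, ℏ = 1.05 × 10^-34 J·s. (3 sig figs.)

8.33 × 10^-8 N

The unique combination of the constants set to 1 with dimensions of force is F_au = E_h/a₀ = m_e²e⁶/((4πε₀)³ℏ⁴).
E_h = 4.38 × 10^-18 J
a₀ = 5.26 × 10^-11 m
E_h/a₀ = 8.33 × 10^-8 N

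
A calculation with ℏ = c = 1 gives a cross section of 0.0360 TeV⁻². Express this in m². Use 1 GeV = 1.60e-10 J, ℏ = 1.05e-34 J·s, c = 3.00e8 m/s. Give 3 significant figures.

Area is [L]² = [E]⁻²·(ℏc)²; restore (ℏc)².
1 GeV⁻² → (ℏc)² × (1 GeV in J)⁻² = 3.88e-32 m².
Convert the energy scale: 0.0360 TeV⁻² = 3.60e-8 GeV⁻².
Result: 3.60e-8 × 3.88e-32 = 1.40e-39 m².

1.40e-39 m²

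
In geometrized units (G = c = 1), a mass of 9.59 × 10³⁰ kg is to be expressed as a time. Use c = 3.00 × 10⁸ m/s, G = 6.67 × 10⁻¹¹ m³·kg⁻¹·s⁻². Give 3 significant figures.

Mass → time via G/c³.
9.59 × 10³⁰ kg × (G/c³) = 2.37 × 10⁻⁵ s

2.37 × 10⁻⁵ s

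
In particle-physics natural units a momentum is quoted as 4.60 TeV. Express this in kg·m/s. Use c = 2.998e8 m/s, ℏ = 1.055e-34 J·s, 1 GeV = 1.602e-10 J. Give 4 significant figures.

Momentum is [E]/c; divide by c.
1 GeV → 1/c × (1 GeV in J) = 5.344e-19 kg·m/s.
Convert the energy scale: 4.60 TeV = 4.60e3 GeV.
Result: 4.60e3 × 5.344e-19 = 2.458e-15 kg·m/s.

2.458e-15 kg·m/s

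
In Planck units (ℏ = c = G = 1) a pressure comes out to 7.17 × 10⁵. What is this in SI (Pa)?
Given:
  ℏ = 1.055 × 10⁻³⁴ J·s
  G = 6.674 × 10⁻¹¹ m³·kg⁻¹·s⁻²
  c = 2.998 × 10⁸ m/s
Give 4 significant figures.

One Planck pressure: p_P = c⁷/(ℏG²) = 4.632 × 10¹¹³ Pa.
7.17 × 10⁵ × 4.632 × 10¹¹³ Pa = 3.321 × 10¹¹⁹ Pa

3.321 × 10¹¹⁹ Pa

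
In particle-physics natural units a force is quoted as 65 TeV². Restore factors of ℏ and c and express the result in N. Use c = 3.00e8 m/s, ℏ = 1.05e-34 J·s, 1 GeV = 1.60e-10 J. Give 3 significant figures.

Force is [E]/[L] = [E]²/(ℏc); restore (ℏc)⁻¹.
1 GeV² → 1/(ℏc) × (1 GeV in J)² = 8.13e5 N.
Convert the energy scale: 65 TeV² = 6.50e7 GeV².
Result: 6.50e7 × 8.13e5 = 5.28e13 N.

5.28e13 N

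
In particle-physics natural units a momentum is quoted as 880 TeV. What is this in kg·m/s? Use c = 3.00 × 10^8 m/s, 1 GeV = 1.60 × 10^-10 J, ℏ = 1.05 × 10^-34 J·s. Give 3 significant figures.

4.69 × 10^-13 kg·m/s

Momentum is [E]/c; divide by c.
1 GeV → 1/c × (1 GeV in J) = 5.33 × 10^-19 kg·m/s.
Convert the energy scale: 880 TeV = 8.80 × 10^5 GeV.
Result: 8.80 × 10^5 × 5.33 × 10^-19 = 4.69 × 10^-13 kg·m/s.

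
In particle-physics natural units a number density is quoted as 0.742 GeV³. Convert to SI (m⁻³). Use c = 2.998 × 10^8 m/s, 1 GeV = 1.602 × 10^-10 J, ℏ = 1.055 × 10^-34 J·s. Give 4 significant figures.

9.641 × 10^46 m⁻³

Number density is [L]⁻³ = [E]³/(ℏc)³.
1 GeV³ → 1/(ℏc)³ × (1 GeV in J)³ = 1.299 × 10^47 m⁻³.
Result: 0.742 × 1.299 × 10^47 = 9.641 × 10^46 m⁻³.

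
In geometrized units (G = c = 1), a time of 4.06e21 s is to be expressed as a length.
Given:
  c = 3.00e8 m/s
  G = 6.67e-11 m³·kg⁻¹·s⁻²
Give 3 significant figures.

1.22e30 m

Time → length via c.
4.06e21 s × (c) = 1.22e30 m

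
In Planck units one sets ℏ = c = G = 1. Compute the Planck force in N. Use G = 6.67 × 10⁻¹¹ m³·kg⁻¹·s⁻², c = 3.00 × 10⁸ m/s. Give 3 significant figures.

F_P = c⁴/G
  = 8.10 × 10³³ / 6.67 × 10⁻¹¹
  = 1.21 × 10⁴⁴ N

1.21 × 10⁴⁴ N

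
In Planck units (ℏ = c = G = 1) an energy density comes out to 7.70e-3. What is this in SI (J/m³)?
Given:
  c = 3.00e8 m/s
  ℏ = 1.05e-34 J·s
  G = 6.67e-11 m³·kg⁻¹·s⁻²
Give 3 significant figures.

One Planck energy density: u_P = c⁷/(ℏG²) = 4.68e113 J/m³.
7.70e-3 × 4.68e113 J/m³ = 3.60e111 J/m³

3.60e111 J/m³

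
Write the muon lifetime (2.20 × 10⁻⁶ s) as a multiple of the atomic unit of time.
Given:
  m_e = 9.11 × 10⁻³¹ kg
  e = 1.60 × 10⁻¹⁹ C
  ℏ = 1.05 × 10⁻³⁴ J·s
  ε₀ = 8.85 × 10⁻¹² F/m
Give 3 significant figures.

9.17 × 10¹⁰

atomic unit of time: τ_au = (4πε₀)²ℏ³/(m_e e⁴) = 2.40 × 10⁻¹⁷ s.
2.20 × 10⁻⁶ / 2.40 × 10⁻¹⁷ = 9.17 × 10¹⁰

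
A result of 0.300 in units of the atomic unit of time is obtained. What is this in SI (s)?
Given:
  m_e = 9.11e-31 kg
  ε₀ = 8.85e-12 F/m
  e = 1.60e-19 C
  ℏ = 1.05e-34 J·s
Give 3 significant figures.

One atomic unit of time: τ_au = (4πε₀)²ℏ³/(m_e e⁴) = 2.40e-17 s.
0.300 × 2.40e-17 s = 7.19e-18 s

7.19e-18 s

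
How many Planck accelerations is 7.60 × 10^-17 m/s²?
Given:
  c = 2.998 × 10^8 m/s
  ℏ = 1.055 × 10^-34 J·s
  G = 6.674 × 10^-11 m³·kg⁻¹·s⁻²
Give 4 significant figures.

1.367 × 10^-68

Planck acceleration: a_P = √(c⁷/(ℏG)) = 5.560 × 10^51 m/s².
7.60 × 10^-17 / 5.560 × 10^51 = 1.367 × 10^-68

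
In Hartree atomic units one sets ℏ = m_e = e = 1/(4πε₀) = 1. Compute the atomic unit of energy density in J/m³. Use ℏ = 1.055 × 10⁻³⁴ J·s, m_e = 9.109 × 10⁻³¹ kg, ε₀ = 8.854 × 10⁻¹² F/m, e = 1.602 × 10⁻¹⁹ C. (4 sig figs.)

u_au = E_h/a₀³ = m_e⁴e¹⁰/((4πε₀)⁵ℏ⁸)
E_h = 4.354 × 10⁻¹⁸ J
a₀ = 5.297 × 10⁻¹¹ m
E_h/a₀³ = 2.929 × 10¹³ J/m³

2.929 × 10¹³ J/m³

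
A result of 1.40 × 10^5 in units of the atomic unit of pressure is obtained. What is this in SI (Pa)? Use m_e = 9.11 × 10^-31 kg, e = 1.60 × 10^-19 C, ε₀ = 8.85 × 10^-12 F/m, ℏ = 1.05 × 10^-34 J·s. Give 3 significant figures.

One atomic unit of pressure: P_au = E_h/a₀³ = m_e⁴e¹⁰/((4πε₀)⁵ℏ⁸) = 3.01 × 10^13 Pa.
1.40 × 10^5 × 3.01 × 10^13 Pa = 4.22 × 10^18 Pa

4.22 × 10^18 Pa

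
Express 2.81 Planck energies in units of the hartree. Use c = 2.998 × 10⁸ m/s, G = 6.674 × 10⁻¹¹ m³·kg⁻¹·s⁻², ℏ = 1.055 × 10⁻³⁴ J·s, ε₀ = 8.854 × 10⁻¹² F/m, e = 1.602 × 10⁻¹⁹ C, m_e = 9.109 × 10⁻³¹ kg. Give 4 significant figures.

Planck energy: E_P = √(ℏc⁵/G) = 1.957 × 10⁹ J
hartree: E_h = m_e e⁴/(4πε₀ℏ)² = 4.354 × 10⁻¹⁸ J
2.81 × 1.957 × 10⁹ / 4.354 × 10⁻¹⁸ = 1.263 × 10²⁷

1.263 × 10²⁷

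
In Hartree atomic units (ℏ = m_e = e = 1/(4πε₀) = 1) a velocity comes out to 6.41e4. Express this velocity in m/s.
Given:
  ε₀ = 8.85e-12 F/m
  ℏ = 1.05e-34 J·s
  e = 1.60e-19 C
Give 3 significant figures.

One atomic unit of velocity: v_au = e²/(4πε₀ℏ) = 2.19e6 m/s.
6.41e4 × 2.19e6 m/s = 1.41e11 m/s

1.41e11 m/s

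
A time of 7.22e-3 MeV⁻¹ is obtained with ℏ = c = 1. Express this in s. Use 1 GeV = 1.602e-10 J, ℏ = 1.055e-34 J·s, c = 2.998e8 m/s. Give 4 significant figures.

A time is [E]⁻¹ in ℏ=c=1; restore one factor of ℏ.
1 GeV⁻¹ → ℏ × (1 GeV in J)⁻¹ = 6.586e-25 s.
Convert the energy scale: 7.22e-3 MeV⁻¹ = 7.22 GeV⁻¹.
Result: 7.22 × 6.586e-25 = 4.755e-24 s.

4.755e-24 s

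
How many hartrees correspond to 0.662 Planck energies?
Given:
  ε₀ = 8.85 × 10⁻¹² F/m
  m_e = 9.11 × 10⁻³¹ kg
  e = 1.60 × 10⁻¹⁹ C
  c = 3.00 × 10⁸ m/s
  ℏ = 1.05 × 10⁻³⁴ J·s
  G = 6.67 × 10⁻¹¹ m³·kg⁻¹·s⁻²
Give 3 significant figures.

2.96 × 10²⁶

Planck energy: E_P = √(ℏc⁵/G) = 1.96 × 10⁹ J
hartree: E_h = m_e e⁴/(4πε₀ℏ)² = 4.38 × 10⁻¹⁸ J
0.662 × 1.96 × 10⁹ / 4.38 × 10⁻¹⁸ = 2.96 × 10²⁶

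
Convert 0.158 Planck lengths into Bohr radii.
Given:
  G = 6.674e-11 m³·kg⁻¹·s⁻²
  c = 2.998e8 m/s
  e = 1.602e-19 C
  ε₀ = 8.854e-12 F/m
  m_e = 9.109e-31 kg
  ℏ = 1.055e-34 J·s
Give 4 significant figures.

Planck length: ℓ_P = √(ℏG/c³) = 1.616e-35 m
Bohr radius: a₀ = 4πε₀ℏ²/(m_e e²) = 5.297e-11 m
0.158 × 1.616e-35 / 5.297e-11 = 4.821e-26

4.821e-26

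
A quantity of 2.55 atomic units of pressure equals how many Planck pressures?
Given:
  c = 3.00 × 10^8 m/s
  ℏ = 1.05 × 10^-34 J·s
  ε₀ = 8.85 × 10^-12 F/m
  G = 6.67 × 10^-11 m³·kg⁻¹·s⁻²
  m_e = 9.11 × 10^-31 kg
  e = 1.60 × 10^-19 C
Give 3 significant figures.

atomic unit of pressure: P_au = E_h/a₀³ = m_e⁴e¹⁰/((4πε₀)⁵ℏ⁸) = 3.01 × 10^13 Pa
Planck pressure: p_P = c⁷/(ℏG²) = 4.68 × 10^113 Pa
2.55 × 3.01 × 10^13 / 4.68 × 10^113 = 1.64 × 10^-100

1.64 × 10^-100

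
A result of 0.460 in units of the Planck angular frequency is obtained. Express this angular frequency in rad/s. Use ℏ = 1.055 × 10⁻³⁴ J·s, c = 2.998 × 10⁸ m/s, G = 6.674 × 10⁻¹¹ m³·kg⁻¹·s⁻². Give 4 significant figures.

One Planck angular frequency: ω_P = √(c⁵/(ℏG)) = 1.855 × 10⁴³ rad/s.
0.460 × 1.855 × 10⁴³ rad/s = 8.531 × 10⁴² rad/s

8.531 × 10⁴² rad/s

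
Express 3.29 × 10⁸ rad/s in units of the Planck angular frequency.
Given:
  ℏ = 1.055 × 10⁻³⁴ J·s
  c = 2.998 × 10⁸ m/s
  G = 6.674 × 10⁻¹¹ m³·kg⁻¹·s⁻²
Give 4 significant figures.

Planck angular frequency: ω_P = √(c⁵/(ℏG)) = 1.855 × 10⁴³ rad/s.
3.29 × 10⁸ / 1.855 × 10⁴³ = 1.774 × 10⁻³⁵

1.774 × 10⁻³⁵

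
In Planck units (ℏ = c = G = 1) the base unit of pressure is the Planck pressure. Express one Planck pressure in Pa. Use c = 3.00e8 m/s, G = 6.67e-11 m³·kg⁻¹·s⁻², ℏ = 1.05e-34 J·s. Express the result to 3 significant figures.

4.68e113 Pa

p_P = c⁷/(ℏG²)
  = 2.19e59 / 4.67e-55
  = 4.68e113 Pa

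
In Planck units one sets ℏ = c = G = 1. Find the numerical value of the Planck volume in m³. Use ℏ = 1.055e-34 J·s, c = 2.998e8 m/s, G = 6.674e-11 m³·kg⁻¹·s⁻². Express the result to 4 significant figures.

4.224e-105 m³

V_P = (ℏG/c³)^(3/2)
  = √(1.784e-209)
  = 4.224e-105 m³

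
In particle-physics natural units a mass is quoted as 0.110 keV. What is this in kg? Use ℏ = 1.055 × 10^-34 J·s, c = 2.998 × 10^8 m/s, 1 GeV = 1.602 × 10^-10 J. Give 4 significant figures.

1.961 × 10^-34 kg

Mass is [E]/c²; divide by c².
1 GeV → 1/c² × (1 GeV in J) = 1.782 × 10^-27 kg.
Convert the energy scale: 0.110 keV = 1.10 × 10^-7 GeV.
Result: 1.10 × 10^-7 × 1.782 × 10^-27 = 1.961 × 10^-34 kg.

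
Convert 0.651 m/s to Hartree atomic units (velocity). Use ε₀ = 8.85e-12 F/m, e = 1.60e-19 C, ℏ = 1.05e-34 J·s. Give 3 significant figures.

2.97e-7

atomic unit of velocity: v_au = e²/(4πε₀ℏ) = 2.19e6 m/s.
0.651 / 2.19e6 = 2.97e-7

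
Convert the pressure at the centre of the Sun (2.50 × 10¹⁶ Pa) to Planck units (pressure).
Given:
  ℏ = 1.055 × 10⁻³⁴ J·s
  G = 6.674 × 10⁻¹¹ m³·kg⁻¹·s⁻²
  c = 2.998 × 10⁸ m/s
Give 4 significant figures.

5.397 × 10⁻⁹⁸

Planck pressure: p_P = c⁷/(ℏG²) = 4.632 × 10¹¹³ Pa.
2.50 × 10¹⁶ / 4.632 × 10¹¹³ = 5.397 × 10⁻⁹⁸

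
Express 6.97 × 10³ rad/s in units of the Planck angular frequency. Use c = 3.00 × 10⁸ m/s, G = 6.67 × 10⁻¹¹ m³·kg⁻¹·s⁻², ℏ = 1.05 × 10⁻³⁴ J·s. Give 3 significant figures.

3.74 × 10⁻⁴⁰

Planck angular frequency: ω_P = √(c⁵/(ℏG)) = 1.86 × 10⁴³ rad/s.
6.97 × 10³ / 1.86 × 10⁴³ = 3.74 × 10⁻⁴⁰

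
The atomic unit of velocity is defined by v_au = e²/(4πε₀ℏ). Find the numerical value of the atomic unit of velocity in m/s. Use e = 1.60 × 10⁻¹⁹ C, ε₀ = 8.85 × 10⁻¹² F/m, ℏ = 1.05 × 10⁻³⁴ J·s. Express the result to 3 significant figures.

2.19 × 10⁶ m/s

v_au = e²/(4πε₀ℏ)
  = 2.56 × 10⁻³⁸ / 1.17 × 10⁻⁴⁴
  = 2.19 × 10⁶ m/s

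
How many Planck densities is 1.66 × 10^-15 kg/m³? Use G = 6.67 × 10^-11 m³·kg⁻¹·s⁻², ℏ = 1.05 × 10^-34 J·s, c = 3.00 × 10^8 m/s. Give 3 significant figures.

Planck density: ρ_P = c⁵/(ℏG²) = 5.20 × 10^96 kg/m³.
1.66 × 10^-15 / 5.20 × 10^96 = 3.19 × 10^-112

3.19 × 10^-112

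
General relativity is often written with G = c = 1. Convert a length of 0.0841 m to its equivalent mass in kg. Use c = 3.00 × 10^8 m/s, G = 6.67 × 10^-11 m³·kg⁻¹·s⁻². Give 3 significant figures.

1.13 × 10^26 kg

Length → mass via c²/G.
0.0841 m × (c²/G) = 1.13 × 10^26 kg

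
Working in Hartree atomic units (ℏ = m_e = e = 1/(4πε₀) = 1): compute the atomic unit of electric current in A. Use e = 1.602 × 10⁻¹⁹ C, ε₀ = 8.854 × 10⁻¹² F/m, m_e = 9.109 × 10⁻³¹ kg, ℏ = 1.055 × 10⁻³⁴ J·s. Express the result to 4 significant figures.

The unique combination of the constants set to 1 with dimensions of current is I_au = e E_h/ℏ = m_e e⁵/((4πε₀)²ℏ³).
E_h = 4.354 × 10⁻¹⁸ J
e·E_h/ℏ = 6.612 × 10⁻³ A

6.612 × 10⁻³ A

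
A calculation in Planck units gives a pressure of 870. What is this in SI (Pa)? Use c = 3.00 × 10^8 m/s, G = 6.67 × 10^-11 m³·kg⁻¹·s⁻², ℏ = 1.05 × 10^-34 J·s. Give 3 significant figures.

One Planck pressure: p_P = c⁷/(ℏG²) = 4.68 × 10^113 Pa.
870 × 4.68 × 10^113 Pa = 4.07 × 10^116 Pa

4.07 × 10^116 Pa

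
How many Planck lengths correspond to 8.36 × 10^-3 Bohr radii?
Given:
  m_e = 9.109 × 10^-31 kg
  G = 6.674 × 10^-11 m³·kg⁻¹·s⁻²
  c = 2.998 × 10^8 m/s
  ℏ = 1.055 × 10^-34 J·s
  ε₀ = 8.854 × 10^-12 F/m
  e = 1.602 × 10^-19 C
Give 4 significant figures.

2.740 × 10^22

Bohr radius: a₀ = 4πε₀ℏ²/(m_e e²) = 5.297 × 10^-11 m
Planck length: ℓ_P = √(ℏG/c³) = 1.616 × 10^-35 m
8.36 × 10^-3 × 5.297 × 10^-11 / 1.616 × 10^-35 = 2.740 × 10^22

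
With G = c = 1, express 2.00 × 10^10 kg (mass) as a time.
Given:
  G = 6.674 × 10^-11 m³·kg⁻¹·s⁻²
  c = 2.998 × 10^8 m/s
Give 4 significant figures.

Mass → time via G/c³.
2.00 × 10^10 kg × (G/c³) = 4.954 × 10^-26 s

4.954 × 10^-26 s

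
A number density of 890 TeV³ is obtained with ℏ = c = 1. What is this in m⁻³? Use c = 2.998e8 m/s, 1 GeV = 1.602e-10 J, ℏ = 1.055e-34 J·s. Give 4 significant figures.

Number density is [L]⁻³ = [E]³/(ℏc)³.
1 GeV³ → 1/(ℏc)³ × (1 GeV in J)³ = 1.299e47 m⁻³.
Convert the energy scale: 890 TeV³ = 8.90e11 GeV³.
Result: 8.90e11 × 1.299e47 = 1.156e59 m⁻³.

1.156e59 m⁻³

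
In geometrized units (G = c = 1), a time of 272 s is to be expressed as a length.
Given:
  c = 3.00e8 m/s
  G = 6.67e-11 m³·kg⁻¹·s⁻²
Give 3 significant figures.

Time → length via c.
272 s × (c) = 8.16e10 m

8.16e10 m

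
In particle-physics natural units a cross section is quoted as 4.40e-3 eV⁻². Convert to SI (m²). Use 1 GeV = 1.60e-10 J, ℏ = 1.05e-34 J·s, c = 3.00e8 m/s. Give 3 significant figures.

1.71e-16 m²

Area is [L]² = [E]⁻²·(ℏc)²; restore (ℏc)².
1 GeV⁻² → (ℏc)² × (1 GeV in J)⁻² = 3.88e-32 m².
Convert the energy scale: 4.40e-3 eV⁻² = 4.40e15 GeV⁻².
Result: 4.40e15 × 3.88e-32 = 1.71e-16 m².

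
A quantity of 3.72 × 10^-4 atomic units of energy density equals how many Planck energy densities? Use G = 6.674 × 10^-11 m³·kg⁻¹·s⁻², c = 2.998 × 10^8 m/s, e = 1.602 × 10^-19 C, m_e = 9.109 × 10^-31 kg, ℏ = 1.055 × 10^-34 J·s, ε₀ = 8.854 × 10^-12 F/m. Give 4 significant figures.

2.352 × 10^-104

atomic unit of energy density: u_au = E_h/a₀³ = m_e⁴e¹⁰/((4πε₀)⁵ℏ⁸) = 2.929 × 10^13 J/m³
Planck energy density: u_P = c⁷/(ℏG²) = 4.632 × 10^113 J/m³
3.72 × 10^-4 × 2.929 × 10^13 / 4.632 × 10^113 = 2.352 × 10^-104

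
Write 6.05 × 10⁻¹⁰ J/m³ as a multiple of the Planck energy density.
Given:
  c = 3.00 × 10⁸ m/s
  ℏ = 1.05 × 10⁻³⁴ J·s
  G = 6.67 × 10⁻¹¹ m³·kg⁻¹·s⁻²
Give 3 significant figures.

1.29 × 10⁻¹²³

Planck energy density: u_P = c⁷/(ℏG²) = 4.68 × 10¹¹³ J/m³.
6.05 × 10⁻¹⁰ / 4.68 × 10¹¹³ = 1.29 × 10⁻¹²³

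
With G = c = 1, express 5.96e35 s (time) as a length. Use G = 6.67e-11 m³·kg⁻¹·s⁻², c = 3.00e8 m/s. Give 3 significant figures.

1.79e44 m

Time → length via c.
5.96e35 s × (c) = 1.79e44 m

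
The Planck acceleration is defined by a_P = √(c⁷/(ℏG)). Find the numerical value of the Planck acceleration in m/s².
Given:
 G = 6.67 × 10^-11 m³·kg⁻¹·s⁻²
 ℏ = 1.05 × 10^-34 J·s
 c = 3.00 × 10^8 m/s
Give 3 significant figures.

5.59 × 10^51 m/s²

a_P = √(c⁷/(ℏG))
  = √(3.12 × 10^103)
  = 5.59 × 10^51 m/s²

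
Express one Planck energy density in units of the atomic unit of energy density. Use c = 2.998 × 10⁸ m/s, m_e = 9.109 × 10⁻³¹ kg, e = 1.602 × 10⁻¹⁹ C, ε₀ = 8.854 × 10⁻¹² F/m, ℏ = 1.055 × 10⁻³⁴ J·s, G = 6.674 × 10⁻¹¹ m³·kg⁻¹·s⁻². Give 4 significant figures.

Planck energy density: u_P = c⁷/(ℏG²) = 4.632 × 10¹¹³ J/m³
atomic unit of energy density: u_au = E_h/a₀³ = m_e⁴e¹⁰/((4πε₀)⁵ℏ⁸) = 2.929 × 10¹³ J/m³
ratio = 4.632 × 10¹¹³ / 2.929 × 10¹³ = 1.581 × 10¹⁰⁰

1.581 × 10¹⁰⁰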